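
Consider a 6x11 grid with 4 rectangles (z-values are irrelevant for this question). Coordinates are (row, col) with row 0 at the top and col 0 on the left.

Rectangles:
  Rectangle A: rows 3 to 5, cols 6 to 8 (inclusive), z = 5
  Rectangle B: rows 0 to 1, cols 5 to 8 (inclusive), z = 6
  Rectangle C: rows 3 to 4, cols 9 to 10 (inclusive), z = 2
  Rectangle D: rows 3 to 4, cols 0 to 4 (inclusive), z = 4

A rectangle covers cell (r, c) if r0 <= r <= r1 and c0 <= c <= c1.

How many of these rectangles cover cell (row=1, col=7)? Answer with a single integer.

Check cell (1,7):
  A: rows 3-5 cols 6-8 -> outside (row miss)
  B: rows 0-1 cols 5-8 -> covers
  C: rows 3-4 cols 9-10 -> outside (row miss)
  D: rows 3-4 cols 0-4 -> outside (row miss)
Count covering = 1

Answer: 1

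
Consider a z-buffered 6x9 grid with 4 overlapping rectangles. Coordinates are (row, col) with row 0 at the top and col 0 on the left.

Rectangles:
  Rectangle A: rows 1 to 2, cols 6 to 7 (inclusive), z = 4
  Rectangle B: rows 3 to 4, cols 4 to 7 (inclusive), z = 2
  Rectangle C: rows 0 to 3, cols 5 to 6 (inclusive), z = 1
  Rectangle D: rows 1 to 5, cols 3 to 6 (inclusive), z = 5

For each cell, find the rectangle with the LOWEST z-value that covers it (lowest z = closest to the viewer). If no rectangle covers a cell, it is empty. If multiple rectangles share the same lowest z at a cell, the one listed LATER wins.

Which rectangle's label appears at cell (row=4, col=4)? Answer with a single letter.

Answer: B

Derivation:
Check cell (4,4):
  A: rows 1-2 cols 6-7 -> outside (row miss)
  B: rows 3-4 cols 4-7 z=2 -> covers; best now B (z=2)
  C: rows 0-3 cols 5-6 -> outside (row miss)
  D: rows 1-5 cols 3-6 z=5 -> covers; best now B (z=2)
Winner: B at z=2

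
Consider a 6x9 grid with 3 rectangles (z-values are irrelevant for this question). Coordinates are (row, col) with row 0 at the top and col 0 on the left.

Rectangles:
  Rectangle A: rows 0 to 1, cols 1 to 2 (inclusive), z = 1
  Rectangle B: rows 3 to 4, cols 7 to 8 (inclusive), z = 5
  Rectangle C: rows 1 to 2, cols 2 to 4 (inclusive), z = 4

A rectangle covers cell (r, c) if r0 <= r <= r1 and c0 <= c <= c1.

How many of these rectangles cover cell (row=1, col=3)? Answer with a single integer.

Check cell (1,3):
  A: rows 0-1 cols 1-2 -> outside (col miss)
  B: rows 3-4 cols 7-8 -> outside (row miss)
  C: rows 1-2 cols 2-4 -> covers
Count covering = 1

Answer: 1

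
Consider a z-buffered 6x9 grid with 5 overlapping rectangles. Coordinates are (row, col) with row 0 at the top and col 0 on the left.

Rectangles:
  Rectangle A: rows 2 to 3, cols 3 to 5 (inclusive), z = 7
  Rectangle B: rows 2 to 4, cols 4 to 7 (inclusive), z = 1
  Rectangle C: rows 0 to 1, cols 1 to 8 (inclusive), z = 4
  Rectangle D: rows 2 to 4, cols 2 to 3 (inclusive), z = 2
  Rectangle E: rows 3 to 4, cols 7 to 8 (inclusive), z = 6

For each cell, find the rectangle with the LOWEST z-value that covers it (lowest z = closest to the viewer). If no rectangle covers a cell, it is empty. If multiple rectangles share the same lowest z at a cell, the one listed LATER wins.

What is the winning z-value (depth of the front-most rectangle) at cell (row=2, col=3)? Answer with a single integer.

Check cell (2,3):
  A: rows 2-3 cols 3-5 z=7 -> covers; best now A (z=7)
  B: rows 2-4 cols 4-7 -> outside (col miss)
  C: rows 0-1 cols 1-8 -> outside (row miss)
  D: rows 2-4 cols 2-3 z=2 -> covers; best now D (z=2)
  E: rows 3-4 cols 7-8 -> outside (row miss)
Winner: D at z=2

Answer: 2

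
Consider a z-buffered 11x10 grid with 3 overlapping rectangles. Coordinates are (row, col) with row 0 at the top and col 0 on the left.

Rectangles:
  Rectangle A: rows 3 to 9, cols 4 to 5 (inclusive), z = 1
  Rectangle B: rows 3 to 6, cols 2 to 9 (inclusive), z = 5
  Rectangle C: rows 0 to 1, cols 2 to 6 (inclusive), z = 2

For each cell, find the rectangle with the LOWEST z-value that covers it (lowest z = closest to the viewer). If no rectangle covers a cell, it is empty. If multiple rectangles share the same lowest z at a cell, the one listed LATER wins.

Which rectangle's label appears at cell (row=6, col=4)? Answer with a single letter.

Check cell (6,4):
  A: rows 3-9 cols 4-5 z=1 -> covers; best now A (z=1)
  B: rows 3-6 cols 2-9 z=5 -> covers; best now A (z=1)
  C: rows 0-1 cols 2-6 -> outside (row miss)
Winner: A at z=1

Answer: A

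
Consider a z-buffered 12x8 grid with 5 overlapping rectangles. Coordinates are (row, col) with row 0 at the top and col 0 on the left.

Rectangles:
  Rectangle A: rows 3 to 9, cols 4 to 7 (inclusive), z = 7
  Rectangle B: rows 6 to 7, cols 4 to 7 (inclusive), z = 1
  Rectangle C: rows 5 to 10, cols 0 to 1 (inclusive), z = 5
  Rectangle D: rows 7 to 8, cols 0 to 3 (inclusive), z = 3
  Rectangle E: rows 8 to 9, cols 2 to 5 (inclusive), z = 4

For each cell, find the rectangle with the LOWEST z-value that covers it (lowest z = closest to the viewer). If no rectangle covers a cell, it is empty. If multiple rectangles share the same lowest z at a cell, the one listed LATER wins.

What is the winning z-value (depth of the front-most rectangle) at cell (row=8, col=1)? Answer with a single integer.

Answer: 3

Derivation:
Check cell (8,1):
  A: rows 3-9 cols 4-7 -> outside (col miss)
  B: rows 6-7 cols 4-7 -> outside (row miss)
  C: rows 5-10 cols 0-1 z=5 -> covers; best now C (z=5)
  D: rows 7-8 cols 0-3 z=3 -> covers; best now D (z=3)
  E: rows 8-9 cols 2-5 -> outside (col miss)
Winner: D at z=3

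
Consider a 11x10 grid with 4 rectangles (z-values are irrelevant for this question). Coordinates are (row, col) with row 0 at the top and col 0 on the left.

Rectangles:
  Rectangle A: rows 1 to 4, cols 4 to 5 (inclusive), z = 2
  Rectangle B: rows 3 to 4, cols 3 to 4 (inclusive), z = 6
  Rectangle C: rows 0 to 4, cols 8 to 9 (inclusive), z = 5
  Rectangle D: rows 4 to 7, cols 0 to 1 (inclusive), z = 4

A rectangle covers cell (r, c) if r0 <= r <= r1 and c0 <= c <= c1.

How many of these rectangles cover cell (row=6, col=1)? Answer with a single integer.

Check cell (6,1):
  A: rows 1-4 cols 4-5 -> outside (row miss)
  B: rows 3-4 cols 3-4 -> outside (row miss)
  C: rows 0-4 cols 8-9 -> outside (row miss)
  D: rows 4-7 cols 0-1 -> covers
Count covering = 1

Answer: 1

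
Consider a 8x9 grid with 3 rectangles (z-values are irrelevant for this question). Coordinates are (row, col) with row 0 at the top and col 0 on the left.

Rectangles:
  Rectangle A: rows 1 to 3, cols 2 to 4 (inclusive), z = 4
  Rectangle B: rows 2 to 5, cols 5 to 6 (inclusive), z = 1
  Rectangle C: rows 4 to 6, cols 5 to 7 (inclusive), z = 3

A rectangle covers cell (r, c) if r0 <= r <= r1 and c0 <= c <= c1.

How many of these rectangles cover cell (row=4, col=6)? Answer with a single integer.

Answer: 2

Derivation:
Check cell (4,6):
  A: rows 1-3 cols 2-4 -> outside (row miss)
  B: rows 2-5 cols 5-6 -> covers
  C: rows 4-6 cols 5-7 -> covers
Count covering = 2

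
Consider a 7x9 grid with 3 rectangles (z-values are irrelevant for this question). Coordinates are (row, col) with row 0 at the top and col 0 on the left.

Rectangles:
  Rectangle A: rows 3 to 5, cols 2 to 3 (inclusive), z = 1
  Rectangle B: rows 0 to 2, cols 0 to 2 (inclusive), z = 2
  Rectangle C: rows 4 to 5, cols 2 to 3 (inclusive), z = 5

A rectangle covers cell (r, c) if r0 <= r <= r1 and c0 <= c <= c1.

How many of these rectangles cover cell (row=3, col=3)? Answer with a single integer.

Check cell (3,3):
  A: rows 3-5 cols 2-3 -> covers
  B: rows 0-2 cols 0-2 -> outside (row miss)
  C: rows 4-5 cols 2-3 -> outside (row miss)
Count covering = 1

Answer: 1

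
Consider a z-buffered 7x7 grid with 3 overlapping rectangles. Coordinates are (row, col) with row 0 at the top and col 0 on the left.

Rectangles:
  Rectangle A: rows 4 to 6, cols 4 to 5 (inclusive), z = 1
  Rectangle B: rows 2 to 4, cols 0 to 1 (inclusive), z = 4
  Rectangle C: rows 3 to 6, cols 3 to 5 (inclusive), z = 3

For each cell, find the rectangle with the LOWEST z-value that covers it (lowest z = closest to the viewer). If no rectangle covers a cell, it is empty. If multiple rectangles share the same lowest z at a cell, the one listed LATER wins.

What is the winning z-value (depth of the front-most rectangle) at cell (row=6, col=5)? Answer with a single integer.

Answer: 1

Derivation:
Check cell (6,5):
  A: rows 4-6 cols 4-5 z=1 -> covers; best now A (z=1)
  B: rows 2-4 cols 0-1 -> outside (row miss)
  C: rows 3-6 cols 3-5 z=3 -> covers; best now A (z=1)
Winner: A at z=1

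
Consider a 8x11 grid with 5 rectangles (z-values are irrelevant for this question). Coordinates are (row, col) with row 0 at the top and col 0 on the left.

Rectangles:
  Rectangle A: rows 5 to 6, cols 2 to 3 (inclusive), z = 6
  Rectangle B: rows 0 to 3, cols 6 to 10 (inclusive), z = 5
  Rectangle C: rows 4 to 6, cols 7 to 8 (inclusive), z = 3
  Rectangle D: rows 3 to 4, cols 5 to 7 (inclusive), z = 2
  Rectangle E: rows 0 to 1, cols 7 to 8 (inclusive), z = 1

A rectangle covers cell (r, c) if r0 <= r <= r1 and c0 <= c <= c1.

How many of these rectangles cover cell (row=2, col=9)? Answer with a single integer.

Check cell (2,9):
  A: rows 5-6 cols 2-3 -> outside (row miss)
  B: rows 0-3 cols 6-10 -> covers
  C: rows 4-6 cols 7-8 -> outside (row miss)
  D: rows 3-4 cols 5-7 -> outside (row miss)
  E: rows 0-1 cols 7-8 -> outside (row miss)
Count covering = 1

Answer: 1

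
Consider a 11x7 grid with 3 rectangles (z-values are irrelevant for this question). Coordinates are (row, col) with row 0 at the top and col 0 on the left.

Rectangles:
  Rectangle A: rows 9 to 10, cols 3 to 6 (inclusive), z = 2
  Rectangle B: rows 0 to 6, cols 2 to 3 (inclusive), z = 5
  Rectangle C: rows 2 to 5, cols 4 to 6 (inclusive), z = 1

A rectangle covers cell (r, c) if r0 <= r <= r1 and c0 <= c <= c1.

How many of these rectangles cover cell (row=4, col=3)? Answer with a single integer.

Answer: 1

Derivation:
Check cell (4,3):
  A: rows 9-10 cols 3-6 -> outside (row miss)
  B: rows 0-6 cols 2-3 -> covers
  C: rows 2-5 cols 4-6 -> outside (col miss)
Count covering = 1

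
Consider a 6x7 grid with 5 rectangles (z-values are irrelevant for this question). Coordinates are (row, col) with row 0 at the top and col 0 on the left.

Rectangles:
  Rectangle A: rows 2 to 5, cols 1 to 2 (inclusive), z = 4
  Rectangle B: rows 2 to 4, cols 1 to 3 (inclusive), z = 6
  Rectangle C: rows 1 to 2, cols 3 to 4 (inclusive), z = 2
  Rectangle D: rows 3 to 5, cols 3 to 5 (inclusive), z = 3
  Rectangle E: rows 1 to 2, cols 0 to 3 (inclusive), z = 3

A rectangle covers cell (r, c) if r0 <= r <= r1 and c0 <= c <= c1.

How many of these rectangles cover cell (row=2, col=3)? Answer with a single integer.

Answer: 3

Derivation:
Check cell (2,3):
  A: rows 2-5 cols 1-2 -> outside (col miss)
  B: rows 2-4 cols 1-3 -> covers
  C: rows 1-2 cols 3-4 -> covers
  D: rows 3-5 cols 3-5 -> outside (row miss)
  E: rows 1-2 cols 0-3 -> covers
Count covering = 3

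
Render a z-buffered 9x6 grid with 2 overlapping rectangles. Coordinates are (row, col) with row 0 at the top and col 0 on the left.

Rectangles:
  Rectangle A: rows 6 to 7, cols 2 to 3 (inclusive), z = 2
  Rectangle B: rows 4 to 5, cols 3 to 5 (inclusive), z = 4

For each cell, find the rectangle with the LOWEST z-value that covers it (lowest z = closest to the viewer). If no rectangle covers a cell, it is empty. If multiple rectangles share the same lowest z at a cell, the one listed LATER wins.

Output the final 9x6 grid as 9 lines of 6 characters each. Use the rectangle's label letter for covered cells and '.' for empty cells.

......
......
......
......
...BBB
...BBB
..AA..
..AA..
......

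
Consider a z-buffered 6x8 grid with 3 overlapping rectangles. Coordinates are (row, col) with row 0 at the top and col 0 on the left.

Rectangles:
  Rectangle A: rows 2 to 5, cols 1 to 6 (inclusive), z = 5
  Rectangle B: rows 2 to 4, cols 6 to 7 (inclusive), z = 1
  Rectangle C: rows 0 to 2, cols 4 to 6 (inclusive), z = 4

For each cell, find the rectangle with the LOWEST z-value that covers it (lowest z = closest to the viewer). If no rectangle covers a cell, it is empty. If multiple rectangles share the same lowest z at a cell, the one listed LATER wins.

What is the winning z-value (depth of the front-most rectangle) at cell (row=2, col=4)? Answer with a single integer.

Answer: 4

Derivation:
Check cell (2,4):
  A: rows 2-5 cols 1-6 z=5 -> covers; best now A (z=5)
  B: rows 2-4 cols 6-7 -> outside (col miss)
  C: rows 0-2 cols 4-6 z=4 -> covers; best now C (z=4)
Winner: C at z=4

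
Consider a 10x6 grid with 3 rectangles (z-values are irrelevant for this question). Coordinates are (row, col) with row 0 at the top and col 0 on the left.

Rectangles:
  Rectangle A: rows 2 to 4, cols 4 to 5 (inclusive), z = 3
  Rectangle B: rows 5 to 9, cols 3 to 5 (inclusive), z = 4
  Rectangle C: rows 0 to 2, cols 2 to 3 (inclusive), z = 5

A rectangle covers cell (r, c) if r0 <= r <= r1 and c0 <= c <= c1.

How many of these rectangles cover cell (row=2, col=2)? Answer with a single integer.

Check cell (2,2):
  A: rows 2-4 cols 4-5 -> outside (col miss)
  B: rows 5-9 cols 3-5 -> outside (row miss)
  C: rows 0-2 cols 2-3 -> covers
Count covering = 1

Answer: 1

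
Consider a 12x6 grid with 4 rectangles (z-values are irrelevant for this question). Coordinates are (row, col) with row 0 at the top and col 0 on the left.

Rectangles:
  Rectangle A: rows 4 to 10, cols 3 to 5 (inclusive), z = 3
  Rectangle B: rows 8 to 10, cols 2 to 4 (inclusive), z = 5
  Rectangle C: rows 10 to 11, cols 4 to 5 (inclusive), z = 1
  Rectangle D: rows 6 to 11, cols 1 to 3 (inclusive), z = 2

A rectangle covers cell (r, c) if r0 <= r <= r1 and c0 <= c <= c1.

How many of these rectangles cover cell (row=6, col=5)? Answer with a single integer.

Answer: 1

Derivation:
Check cell (6,5):
  A: rows 4-10 cols 3-5 -> covers
  B: rows 8-10 cols 2-4 -> outside (row miss)
  C: rows 10-11 cols 4-5 -> outside (row miss)
  D: rows 6-11 cols 1-3 -> outside (col miss)
Count covering = 1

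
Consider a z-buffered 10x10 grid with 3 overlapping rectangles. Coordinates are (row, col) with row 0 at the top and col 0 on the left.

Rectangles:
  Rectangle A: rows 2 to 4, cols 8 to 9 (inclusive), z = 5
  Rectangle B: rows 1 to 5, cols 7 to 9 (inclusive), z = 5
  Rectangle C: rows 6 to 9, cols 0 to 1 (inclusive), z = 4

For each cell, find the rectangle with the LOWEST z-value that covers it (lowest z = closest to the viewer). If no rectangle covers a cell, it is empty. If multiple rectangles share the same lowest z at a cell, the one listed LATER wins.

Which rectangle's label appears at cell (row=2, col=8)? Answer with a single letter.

Check cell (2,8):
  A: rows 2-4 cols 8-9 z=5 -> covers; best now A (z=5)
  B: rows 1-5 cols 7-9 z=5 -> covers; best now B (z=5)
  C: rows 6-9 cols 0-1 -> outside (row miss)
Winner: B at z=5

Answer: B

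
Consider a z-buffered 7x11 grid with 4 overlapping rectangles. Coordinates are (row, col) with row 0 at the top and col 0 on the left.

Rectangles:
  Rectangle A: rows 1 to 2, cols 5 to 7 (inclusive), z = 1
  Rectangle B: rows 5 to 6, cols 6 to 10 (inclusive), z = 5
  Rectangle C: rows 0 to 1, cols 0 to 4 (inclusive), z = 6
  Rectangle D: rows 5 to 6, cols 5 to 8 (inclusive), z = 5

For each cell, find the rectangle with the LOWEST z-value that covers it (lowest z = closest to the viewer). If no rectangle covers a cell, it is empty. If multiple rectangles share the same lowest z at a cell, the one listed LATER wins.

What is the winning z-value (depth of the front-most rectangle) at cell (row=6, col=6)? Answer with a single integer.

Check cell (6,6):
  A: rows 1-2 cols 5-7 -> outside (row miss)
  B: rows 5-6 cols 6-10 z=5 -> covers; best now B (z=5)
  C: rows 0-1 cols 0-4 -> outside (row miss)
  D: rows 5-6 cols 5-8 z=5 -> covers; best now D (z=5)
Winner: D at z=5

Answer: 5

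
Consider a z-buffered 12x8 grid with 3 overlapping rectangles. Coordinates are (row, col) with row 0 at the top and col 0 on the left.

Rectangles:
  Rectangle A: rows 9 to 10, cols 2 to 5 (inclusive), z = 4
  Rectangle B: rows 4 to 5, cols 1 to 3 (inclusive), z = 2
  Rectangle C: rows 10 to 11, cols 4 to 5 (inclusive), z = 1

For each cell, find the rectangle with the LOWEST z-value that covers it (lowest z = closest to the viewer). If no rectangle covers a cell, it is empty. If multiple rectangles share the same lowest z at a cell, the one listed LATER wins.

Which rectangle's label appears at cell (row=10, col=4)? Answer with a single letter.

Check cell (10,4):
  A: rows 9-10 cols 2-5 z=4 -> covers; best now A (z=4)
  B: rows 4-5 cols 1-3 -> outside (row miss)
  C: rows 10-11 cols 4-5 z=1 -> covers; best now C (z=1)
Winner: C at z=1

Answer: C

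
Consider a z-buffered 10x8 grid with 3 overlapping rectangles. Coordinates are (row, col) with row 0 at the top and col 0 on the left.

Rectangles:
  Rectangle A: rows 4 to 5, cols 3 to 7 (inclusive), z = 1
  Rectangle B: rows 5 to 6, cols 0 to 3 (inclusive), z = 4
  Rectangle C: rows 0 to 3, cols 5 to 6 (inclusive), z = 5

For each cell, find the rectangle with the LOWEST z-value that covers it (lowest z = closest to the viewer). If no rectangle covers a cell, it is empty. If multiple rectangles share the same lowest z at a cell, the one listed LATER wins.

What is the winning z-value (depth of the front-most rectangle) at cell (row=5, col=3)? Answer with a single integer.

Answer: 1

Derivation:
Check cell (5,3):
  A: rows 4-5 cols 3-7 z=1 -> covers; best now A (z=1)
  B: rows 5-6 cols 0-3 z=4 -> covers; best now A (z=1)
  C: rows 0-3 cols 5-6 -> outside (row miss)
Winner: A at z=1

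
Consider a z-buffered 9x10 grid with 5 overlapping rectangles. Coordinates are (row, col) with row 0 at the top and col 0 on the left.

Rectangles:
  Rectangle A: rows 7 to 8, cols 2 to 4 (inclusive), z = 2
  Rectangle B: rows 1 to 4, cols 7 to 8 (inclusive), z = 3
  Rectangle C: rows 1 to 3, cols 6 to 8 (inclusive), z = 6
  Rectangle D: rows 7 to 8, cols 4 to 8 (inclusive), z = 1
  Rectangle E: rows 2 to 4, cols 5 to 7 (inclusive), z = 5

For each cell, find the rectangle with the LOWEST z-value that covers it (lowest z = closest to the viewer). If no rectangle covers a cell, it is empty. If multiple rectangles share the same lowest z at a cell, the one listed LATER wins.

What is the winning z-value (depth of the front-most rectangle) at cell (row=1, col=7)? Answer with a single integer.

Answer: 3

Derivation:
Check cell (1,7):
  A: rows 7-8 cols 2-4 -> outside (row miss)
  B: rows 1-4 cols 7-8 z=3 -> covers; best now B (z=3)
  C: rows 1-3 cols 6-8 z=6 -> covers; best now B (z=3)
  D: rows 7-8 cols 4-8 -> outside (row miss)
  E: rows 2-4 cols 5-7 -> outside (row miss)
Winner: B at z=3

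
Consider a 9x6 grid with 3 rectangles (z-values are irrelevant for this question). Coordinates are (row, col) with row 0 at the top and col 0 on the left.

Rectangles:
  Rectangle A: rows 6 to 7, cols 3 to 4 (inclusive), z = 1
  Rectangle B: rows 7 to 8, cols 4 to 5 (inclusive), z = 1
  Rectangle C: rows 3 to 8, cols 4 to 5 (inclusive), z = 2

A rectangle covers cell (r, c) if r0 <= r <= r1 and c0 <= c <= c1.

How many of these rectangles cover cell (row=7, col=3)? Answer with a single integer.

Answer: 1

Derivation:
Check cell (7,3):
  A: rows 6-7 cols 3-4 -> covers
  B: rows 7-8 cols 4-5 -> outside (col miss)
  C: rows 3-8 cols 4-5 -> outside (col miss)
Count covering = 1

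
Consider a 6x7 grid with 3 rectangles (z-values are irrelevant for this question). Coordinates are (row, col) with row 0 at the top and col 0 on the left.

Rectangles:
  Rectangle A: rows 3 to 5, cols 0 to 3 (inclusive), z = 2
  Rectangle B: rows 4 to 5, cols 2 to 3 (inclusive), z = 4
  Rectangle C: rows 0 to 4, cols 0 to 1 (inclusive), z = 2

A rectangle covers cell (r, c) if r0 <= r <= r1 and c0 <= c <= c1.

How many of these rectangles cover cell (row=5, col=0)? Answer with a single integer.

Answer: 1

Derivation:
Check cell (5,0):
  A: rows 3-5 cols 0-3 -> covers
  B: rows 4-5 cols 2-3 -> outside (col miss)
  C: rows 0-4 cols 0-1 -> outside (row miss)
Count covering = 1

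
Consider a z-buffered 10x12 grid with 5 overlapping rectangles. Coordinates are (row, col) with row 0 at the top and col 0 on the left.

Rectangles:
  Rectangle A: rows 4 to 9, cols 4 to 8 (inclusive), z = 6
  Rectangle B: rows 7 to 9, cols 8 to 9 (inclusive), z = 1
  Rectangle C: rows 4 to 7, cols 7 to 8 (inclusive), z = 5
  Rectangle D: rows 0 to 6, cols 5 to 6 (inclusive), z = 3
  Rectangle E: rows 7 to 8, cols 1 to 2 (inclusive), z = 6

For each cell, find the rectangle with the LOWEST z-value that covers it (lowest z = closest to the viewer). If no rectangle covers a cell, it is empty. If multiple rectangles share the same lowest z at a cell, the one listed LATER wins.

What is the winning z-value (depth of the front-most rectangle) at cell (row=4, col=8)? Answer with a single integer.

Answer: 5

Derivation:
Check cell (4,8):
  A: rows 4-9 cols 4-8 z=6 -> covers; best now A (z=6)
  B: rows 7-9 cols 8-9 -> outside (row miss)
  C: rows 4-7 cols 7-8 z=5 -> covers; best now C (z=5)
  D: rows 0-6 cols 5-6 -> outside (col miss)
  E: rows 7-8 cols 1-2 -> outside (row miss)
Winner: C at z=5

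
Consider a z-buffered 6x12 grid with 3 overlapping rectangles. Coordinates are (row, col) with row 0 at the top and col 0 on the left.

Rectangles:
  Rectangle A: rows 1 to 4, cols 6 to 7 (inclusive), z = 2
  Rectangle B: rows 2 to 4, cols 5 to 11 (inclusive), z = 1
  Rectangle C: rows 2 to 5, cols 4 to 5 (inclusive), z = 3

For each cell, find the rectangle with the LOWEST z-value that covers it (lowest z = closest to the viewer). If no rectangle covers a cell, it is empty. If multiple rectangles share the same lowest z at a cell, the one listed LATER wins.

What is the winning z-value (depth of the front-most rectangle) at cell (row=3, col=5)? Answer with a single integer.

Check cell (3,5):
  A: rows 1-4 cols 6-7 -> outside (col miss)
  B: rows 2-4 cols 5-11 z=1 -> covers; best now B (z=1)
  C: rows 2-5 cols 4-5 z=3 -> covers; best now B (z=1)
Winner: B at z=1

Answer: 1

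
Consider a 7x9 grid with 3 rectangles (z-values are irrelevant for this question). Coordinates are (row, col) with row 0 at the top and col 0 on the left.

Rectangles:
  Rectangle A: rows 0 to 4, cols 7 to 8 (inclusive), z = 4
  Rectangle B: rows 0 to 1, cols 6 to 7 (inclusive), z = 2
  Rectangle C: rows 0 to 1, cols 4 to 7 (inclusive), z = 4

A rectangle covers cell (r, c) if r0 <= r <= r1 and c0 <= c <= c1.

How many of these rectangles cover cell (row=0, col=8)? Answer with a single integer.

Check cell (0,8):
  A: rows 0-4 cols 7-8 -> covers
  B: rows 0-1 cols 6-7 -> outside (col miss)
  C: rows 0-1 cols 4-7 -> outside (col miss)
Count covering = 1

Answer: 1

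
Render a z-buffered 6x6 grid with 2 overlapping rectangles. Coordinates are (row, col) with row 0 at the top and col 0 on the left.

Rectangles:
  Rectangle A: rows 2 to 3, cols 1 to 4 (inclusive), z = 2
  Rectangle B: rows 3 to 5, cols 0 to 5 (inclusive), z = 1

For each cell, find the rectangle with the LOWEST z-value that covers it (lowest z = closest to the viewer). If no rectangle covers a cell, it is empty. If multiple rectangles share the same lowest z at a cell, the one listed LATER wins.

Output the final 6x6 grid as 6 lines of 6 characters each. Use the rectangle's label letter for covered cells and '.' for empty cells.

......
......
.AAAA.
BBBBBB
BBBBBB
BBBBBB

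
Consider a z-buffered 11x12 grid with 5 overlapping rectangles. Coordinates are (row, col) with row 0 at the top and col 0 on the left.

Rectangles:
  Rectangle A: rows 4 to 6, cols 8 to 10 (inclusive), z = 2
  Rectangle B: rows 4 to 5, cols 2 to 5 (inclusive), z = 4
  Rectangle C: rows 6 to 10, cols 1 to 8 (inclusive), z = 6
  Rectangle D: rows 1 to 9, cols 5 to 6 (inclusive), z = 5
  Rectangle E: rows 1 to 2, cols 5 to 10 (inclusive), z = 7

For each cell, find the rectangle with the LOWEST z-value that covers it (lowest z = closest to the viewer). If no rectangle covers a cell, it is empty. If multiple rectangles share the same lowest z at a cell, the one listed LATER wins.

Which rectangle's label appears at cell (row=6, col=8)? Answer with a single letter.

Check cell (6,8):
  A: rows 4-6 cols 8-10 z=2 -> covers; best now A (z=2)
  B: rows 4-5 cols 2-5 -> outside (row miss)
  C: rows 6-10 cols 1-8 z=6 -> covers; best now A (z=2)
  D: rows 1-9 cols 5-6 -> outside (col miss)
  E: rows 1-2 cols 5-10 -> outside (row miss)
Winner: A at z=2

Answer: A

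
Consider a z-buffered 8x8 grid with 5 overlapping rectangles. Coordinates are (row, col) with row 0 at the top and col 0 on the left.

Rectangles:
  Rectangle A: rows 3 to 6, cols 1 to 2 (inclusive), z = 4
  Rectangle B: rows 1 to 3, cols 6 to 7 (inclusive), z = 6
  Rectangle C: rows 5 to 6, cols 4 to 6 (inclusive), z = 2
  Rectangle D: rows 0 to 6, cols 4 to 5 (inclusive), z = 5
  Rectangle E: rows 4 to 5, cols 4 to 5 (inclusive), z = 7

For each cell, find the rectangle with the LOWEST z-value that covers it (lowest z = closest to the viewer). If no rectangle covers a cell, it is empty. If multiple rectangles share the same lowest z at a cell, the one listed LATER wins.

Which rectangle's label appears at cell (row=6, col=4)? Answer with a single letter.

Check cell (6,4):
  A: rows 3-6 cols 1-2 -> outside (col miss)
  B: rows 1-3 cols 6-7 -> outside (row miss)
  C: rows 5-6 cols 4-6 z=2 -> covers; best now C (z=2)
  D: rows 0-6 cols 4-5 z=5 -> covers; best now C (z=2)
  E: rows 4-5 cols 4-5 -> outside (row miss)
Winner: C at z=2

Answer: C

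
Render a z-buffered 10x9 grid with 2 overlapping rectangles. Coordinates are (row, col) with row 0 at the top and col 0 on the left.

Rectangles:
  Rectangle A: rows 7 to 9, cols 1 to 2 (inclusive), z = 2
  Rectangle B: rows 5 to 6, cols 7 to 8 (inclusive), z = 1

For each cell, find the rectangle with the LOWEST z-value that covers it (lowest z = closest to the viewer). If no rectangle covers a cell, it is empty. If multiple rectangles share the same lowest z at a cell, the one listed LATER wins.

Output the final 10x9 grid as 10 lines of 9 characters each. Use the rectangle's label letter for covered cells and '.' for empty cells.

.........
.........
.........
.........
.........
.......BB
.......BB
.AA......
.AA......
.AA......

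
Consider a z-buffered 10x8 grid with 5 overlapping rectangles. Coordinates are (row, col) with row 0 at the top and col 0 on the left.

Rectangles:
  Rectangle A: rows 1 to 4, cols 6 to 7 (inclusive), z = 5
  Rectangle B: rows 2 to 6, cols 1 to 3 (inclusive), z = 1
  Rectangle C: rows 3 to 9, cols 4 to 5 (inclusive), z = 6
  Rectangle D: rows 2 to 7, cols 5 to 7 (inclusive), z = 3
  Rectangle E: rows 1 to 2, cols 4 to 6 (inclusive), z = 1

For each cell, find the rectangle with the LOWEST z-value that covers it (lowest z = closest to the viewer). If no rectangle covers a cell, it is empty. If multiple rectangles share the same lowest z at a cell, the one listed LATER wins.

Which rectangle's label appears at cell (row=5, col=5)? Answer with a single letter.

Check cell (5,5):
  A: rows 1-4 cols 6-7 -> outside (row miss)
  B: rows 2-6 cols 1-3 -> outside (col miss)
  C: rows 3-9 cols 4-5 z=6 -> covers; best now C (z=6)
  D: rows 2-7 cols 5-7 z=3 -> covers; best now D (z=3)
  E: rows 1-2 cols 4-6 -> outside (row miss)
Winner: D at z=3

Answer: D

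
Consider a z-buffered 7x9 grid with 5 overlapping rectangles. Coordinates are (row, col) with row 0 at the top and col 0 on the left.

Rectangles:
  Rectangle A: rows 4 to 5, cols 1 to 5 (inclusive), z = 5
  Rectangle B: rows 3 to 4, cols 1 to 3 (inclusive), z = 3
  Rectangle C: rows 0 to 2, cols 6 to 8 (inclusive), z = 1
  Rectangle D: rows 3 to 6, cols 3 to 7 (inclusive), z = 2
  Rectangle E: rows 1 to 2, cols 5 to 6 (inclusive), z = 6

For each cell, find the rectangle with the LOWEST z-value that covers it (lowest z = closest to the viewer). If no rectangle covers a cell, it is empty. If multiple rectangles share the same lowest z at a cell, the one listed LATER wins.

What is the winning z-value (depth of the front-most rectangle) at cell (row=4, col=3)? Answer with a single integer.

Answer: 2

Derivation:
Check cell (4,3):
  A: rows 4-5 cols 1-5 z=5 -> covers; best now A (z=5)
  B: rows 3-4 cols 1-3 z=3 -> covers; best now B (z=3)
  C: rows 0-2 cols 6-8 -> outside (row miss)
  D: rows 3-6 cols 3-7 z=2 -> covers; best now D (z=2)
  E: rows 1-2 cols 5-6 -> outside (row miss)
Winner: D at z=2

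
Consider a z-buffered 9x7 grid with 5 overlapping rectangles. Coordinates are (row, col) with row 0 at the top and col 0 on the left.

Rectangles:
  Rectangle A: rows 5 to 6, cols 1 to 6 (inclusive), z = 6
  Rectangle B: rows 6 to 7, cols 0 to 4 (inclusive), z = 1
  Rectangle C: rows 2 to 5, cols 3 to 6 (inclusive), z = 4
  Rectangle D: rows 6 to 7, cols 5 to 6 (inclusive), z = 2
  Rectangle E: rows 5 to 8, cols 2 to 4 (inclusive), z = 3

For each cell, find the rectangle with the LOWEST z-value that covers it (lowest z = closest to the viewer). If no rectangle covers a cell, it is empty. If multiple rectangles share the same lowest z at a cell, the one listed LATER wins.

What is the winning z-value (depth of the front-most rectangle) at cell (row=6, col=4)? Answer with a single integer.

Check cell (6,4):
  A: rows 5-6 cols 1-6 z=6 -> covers; best now A (z=6)
  B: rows 6-7 cols 0-4 z=1 -> covers; best now B (z=1)
  C: rows 2-5 cols 3-6 -> outside (row miss)
  D: rows 6-7 cols 5-6 -> outside (col miss)
  E: rows 5-8 cols 2-4 z=3 -> covers; best now B (z=1)
Winner: B at z=1

Answer: 1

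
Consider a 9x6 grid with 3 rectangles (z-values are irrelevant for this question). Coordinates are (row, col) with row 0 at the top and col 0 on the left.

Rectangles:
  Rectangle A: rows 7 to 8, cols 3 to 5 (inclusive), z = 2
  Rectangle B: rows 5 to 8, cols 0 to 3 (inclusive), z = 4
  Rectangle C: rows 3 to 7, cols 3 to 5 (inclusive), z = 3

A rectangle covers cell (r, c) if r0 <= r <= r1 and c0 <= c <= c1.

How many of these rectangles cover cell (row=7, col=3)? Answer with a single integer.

Check cell (7,3):
  A: rows 7-8 cols 3-5 -> covers
  B: rows 5-8 cols 0-3 -> covers
  C: rows 3-7 cols 3-5 -> covers
Count covering = 3

Answer: 3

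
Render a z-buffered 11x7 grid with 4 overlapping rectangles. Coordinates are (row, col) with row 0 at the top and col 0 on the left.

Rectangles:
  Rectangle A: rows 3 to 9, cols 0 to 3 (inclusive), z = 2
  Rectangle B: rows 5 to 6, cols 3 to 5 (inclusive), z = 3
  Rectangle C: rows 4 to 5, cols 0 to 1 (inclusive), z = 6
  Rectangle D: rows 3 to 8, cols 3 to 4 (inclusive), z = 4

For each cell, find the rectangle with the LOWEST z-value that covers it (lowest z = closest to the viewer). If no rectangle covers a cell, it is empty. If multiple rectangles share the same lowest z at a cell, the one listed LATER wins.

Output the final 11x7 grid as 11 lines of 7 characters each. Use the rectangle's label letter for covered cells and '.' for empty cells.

.......
.......
.......
AAAAD..
AAAAD..
AAAABB.
AAAABB.
AAAAD..
AAAAD..
AAAA...
.......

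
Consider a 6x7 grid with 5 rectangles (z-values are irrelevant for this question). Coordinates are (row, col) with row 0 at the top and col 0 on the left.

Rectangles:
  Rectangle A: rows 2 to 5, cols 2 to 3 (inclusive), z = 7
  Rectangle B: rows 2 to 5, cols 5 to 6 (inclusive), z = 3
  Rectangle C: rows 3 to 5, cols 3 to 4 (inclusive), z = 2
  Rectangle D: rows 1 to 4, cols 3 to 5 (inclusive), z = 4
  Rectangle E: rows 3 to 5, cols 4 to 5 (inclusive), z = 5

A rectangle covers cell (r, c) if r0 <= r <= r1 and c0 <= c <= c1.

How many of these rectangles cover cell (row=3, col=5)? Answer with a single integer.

Check cell (3,5):
  A: rows 2-5 cols 2-3 -> outside (col miss)
  B: rows 2-5 cols 5-6 -> covers
  C: rows 3-5 cols 3-4 -> outside (col miss)
  D: rows 1-4 cols 3-5 -> covers
  E: rows 3-5 cols 4-5 -> covers
Count covering = 3

Answer: 3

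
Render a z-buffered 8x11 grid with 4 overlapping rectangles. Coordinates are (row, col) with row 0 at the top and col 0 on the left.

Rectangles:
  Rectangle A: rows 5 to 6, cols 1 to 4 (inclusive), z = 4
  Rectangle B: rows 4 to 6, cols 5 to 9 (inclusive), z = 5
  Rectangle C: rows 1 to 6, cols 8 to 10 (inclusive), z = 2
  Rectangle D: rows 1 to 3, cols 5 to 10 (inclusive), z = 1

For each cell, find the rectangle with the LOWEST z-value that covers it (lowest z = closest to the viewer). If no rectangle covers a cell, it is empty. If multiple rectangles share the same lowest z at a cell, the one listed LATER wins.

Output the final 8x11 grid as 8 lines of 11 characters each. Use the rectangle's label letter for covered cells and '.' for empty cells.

...........
.....DDDDDD
.....DDDDDD
.....DDDDDD
.....BBBCCC
.AAAABBBCCC
.AAAABBBCCC
...........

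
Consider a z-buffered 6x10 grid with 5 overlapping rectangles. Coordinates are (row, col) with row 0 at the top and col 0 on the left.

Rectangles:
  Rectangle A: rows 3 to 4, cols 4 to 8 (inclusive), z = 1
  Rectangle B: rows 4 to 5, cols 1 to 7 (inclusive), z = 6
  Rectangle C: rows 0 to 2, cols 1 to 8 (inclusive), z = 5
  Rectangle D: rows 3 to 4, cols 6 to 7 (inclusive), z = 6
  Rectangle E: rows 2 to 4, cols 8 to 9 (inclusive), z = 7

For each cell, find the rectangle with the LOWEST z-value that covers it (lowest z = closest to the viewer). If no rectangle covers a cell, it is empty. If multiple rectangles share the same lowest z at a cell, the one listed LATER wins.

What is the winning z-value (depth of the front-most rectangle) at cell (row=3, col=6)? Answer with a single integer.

Check cell (3,6):
  A: rows 3-4 cols 4-8 z=1 -> covers; best now A (z=1)
  B: rows 4-5 cols 1-7 -> outside (row miss)
  C: rows 0-2 cols 1-8 -> outside (row miss)
  D: rows 3-4 cols 6-7 z=6 -> covers; best now A (z=1)
  E: rows 2-4 cols 8-9 -> outside (col miss)
Winner: A at z=1

Answer: 1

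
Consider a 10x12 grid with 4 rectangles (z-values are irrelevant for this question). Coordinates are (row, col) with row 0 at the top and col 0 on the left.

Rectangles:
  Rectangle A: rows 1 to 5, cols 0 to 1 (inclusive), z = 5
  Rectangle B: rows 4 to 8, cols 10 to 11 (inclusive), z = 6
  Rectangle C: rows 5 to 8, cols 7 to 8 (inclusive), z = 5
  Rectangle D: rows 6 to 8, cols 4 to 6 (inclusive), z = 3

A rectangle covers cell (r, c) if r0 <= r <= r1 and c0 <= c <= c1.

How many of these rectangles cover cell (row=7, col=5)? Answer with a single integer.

Answer: 1

Derivation:
Check cell (7,5):
  A: rows 1-5 cols 0-1 -> outside (row miss)
  B: rows 4-8 cols 10-11 -> outside (col miss)
  C: rows 5-8 cols 7-8 -> outside (col miss)
  D: rows 6-8 cols 4-6 -> covers
Count covering = 1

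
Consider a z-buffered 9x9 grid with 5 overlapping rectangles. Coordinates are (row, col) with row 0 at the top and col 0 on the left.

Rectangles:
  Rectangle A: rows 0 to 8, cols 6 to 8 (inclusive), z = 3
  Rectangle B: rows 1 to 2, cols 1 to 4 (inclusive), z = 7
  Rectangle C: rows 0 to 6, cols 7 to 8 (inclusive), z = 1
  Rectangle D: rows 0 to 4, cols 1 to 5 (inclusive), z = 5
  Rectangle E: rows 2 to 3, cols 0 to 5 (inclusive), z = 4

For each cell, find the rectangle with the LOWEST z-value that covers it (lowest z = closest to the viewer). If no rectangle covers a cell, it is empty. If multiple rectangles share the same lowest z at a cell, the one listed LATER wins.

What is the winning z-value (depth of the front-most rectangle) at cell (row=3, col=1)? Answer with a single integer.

Check cell (3,1):
  A: rows 0-8 cols 6-8 -> outside (col miss)
  B: rows 1-2 cols 1-4 -> outside (row miss)
  C: rows 0-6 cols 7-8 -> outside (col miss)
  D: rows 0-4 cols 1-5 z=5 -> covers; best now D (z=5)
  E: rows 2-3 cols 0-5 z=4 -> covers; best now E (z=4)
Winner: E at z=4

Answer: 4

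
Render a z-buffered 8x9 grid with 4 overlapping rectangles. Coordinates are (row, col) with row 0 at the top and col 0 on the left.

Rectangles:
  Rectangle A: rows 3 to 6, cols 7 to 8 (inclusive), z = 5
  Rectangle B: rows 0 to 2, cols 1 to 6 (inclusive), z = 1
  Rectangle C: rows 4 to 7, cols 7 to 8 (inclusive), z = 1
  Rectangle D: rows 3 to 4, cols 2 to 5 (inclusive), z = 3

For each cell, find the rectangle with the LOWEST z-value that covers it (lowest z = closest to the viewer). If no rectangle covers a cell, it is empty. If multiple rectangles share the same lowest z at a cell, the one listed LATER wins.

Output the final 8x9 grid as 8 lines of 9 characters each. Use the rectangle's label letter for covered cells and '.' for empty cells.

.BBBBBB..
.BBBBBB..
.BBBBBB..
..DDDD.AA
..DDDD.CC
.......CC
.......CC
.......CC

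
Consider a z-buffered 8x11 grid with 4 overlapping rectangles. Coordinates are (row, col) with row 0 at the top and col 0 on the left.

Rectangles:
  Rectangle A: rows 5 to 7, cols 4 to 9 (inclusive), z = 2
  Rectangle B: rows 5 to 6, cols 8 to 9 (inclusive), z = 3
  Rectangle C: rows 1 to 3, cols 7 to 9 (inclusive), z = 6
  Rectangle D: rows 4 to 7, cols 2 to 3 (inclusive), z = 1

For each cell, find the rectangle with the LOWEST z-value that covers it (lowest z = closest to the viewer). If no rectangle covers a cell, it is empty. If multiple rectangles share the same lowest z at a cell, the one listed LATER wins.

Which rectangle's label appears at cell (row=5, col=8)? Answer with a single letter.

Check cell (5,8):
  A: rows 5-7 cols 4-9 z=2 -> covers; best now A (z=2)
  B: rows 5-6 cols 8-9 z=3 -> covers; best now A (z=2)
  C: rows 1-3 cols 7-9 -> outside (row miss)
  D: rows 4-7 cols 2-3 -> outside (col miss)
Winner: A at z=2

Answer: A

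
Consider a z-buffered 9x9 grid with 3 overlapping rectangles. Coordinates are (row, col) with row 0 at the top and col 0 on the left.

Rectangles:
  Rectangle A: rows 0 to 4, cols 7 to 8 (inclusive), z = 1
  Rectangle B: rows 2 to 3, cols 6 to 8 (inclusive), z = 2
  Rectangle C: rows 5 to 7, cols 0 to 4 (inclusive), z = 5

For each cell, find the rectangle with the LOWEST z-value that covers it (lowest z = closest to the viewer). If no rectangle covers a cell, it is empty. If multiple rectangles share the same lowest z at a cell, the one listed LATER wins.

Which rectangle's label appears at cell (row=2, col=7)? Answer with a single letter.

Check cell (2,7):
  A: rows 0-4 cols 7-8 z=1 -> covers; best now A (z=1)
  B: rows 2-3 cols 6-8 z=2 -> covers; best now A (z=1)
  C: rows 5-7 cols 0-4 -> outside (row miss)
Winner: A at z=1

Answer: A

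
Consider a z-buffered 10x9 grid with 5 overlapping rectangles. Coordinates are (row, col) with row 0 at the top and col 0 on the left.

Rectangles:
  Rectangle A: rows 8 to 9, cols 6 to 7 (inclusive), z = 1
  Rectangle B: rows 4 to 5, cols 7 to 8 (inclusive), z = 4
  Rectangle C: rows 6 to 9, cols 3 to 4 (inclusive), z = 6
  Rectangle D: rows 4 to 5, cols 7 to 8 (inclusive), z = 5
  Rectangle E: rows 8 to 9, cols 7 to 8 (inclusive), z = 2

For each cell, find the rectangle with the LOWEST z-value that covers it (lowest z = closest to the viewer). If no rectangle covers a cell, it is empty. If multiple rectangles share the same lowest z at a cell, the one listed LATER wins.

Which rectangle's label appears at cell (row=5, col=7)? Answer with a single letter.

Check cell (5,7):
  A: rows 8-9 cols 6-7 -> outside (row miss)
  B: rows 4-5 cols 7-8 z=4 -> covers; best now B (z=4)
  C: rows 6-9 cols 3-4 -> outside (row miss)
  D: rows 4-5 cols 7-8 z=5 -> covers; best now B (z=4)
  E: rows 8-9 cols 7-8 -> outside (row miss)
Winner: B at z=4

Answer: B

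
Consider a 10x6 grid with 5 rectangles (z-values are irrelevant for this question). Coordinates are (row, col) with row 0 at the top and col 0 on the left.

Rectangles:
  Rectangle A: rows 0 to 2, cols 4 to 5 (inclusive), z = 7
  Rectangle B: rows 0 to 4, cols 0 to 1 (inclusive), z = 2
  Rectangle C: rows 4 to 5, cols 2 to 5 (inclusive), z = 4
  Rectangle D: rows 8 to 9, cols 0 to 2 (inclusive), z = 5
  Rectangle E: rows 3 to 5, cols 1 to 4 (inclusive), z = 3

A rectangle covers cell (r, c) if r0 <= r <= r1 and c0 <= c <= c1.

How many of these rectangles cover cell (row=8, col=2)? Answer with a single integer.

Check cell (8,2):
  A: rows 0-2 cols 4-5 -> outside (row miss)
  B: rows 0-4 cols 0-1 -> outside (row miss)
  C: rows 4-5 cols 2-5 -> outside (row miss)
  D: rows 8-9 cols 0-2 -> covers
  E: rows 3-5 cols 1-4 -> outside (row miss)
Count covering = 1

Answer: 1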